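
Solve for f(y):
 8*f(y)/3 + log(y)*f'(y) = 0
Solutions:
 f(y) = C1*exp(-8*li(y)/3)


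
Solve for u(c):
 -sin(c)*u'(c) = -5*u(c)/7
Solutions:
 u(c) = C1*(cos(c) - 1)^(5/14)/(cos(c) + 1)^(5/14)


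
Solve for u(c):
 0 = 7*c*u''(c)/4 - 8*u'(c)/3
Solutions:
 u(c) = C1 + C2*c^(53/21)


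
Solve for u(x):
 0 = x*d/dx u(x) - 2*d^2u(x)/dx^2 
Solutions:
 u(x) = C1 + C2*erfi(x/2)


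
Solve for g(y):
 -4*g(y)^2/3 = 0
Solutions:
 g(y) = 0


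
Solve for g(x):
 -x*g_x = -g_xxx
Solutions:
 g(x) = C1 + Integral(C2*airyai(x) + C3*airybi(x), x)


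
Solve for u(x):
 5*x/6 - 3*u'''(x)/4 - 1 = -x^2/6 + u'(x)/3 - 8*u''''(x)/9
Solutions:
 u(x) = C1 + C2*exp(x*(-3^(1/3)*(64*sqrt(1267) + 2291)^(1/3) - 27*3^(2/3)/(64*sqrt(1267) + 2291)^(1/3) + 18)/64)*sin(3^(1/6)*x*(-3^(2/3)*(64*sqrt(1267) + 2291)^(1/3) + 81/(64*sqrt(1267) + 2291)^(1/3))/64) + C3*exp(x*(-3^(1/3)*(64*sqrt(1267) + 2291)^(1/3) - 27*3^(2/3)/(64*sqrt(1267) + 2291)^(1/3) + 18)/64)*cos(3^(1/6)*x*(-3^(2/3)*(64*sqrt(1267) + 2291)^(1/3) + 81/(64*sqrt(1267) + 2291)^(1/3))/64) + C4*exp(x*(27*3^(2/3)/(64*sqrt(1267) + 2291)^(1/3) + 9 + 3^(1/3)*(64*sqrt(1267) + 2291)^(1/3))/32) + x^3/6 + 5*x^2/4 - 21*x/4


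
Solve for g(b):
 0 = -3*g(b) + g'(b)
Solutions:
 g(b) = C1*exp(3*b)


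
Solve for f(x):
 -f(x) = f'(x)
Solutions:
 f(x) = C1*exp(-x)


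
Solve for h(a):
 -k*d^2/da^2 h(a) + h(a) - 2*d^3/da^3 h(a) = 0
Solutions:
 h(a) = C1*exp(-a*(k^2/(k^3 + sqrt(-k^6 + (k^3 - 54)^2) - 54)^(1/3) + k + (k^3 + sqrt(-k^6 + (k^3 - 54)^2) - 54)^(1/3))/6) + C2*exp(a*(-4*k^2/((-1 + sqrt(3)*I)*(k^3 + sqrt(-k^6 + (k^3 - 54)^2) - 54)^(1/3)) - 2*k + (k^3 + sqrt(-k^6 + (k^3 - 54)^2) - 54)^(1/3) - sqrt(3)*I*(k^3 + sqrt(-k^6 + (k^3 - 54)^2) - 54)^(1/3))/12) + C3*exp(a*(4*k^2/((1 + sqrt(3)*I)*(k^3 + sqrt(-k^6 + (k^3 - 54)^2) - 54)^(1/3)) - 2*k + (k^3 + sqrt(-k^6 + (k^3 - 54)^2) - 54)^(1/3) + sqrt(3)*I*(k^3 + sqrt(-k^6 + (k^3 - 54)^2) - 54)^(1/3))/12)


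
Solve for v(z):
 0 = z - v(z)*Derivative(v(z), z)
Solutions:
 v(z) = -sqrt(C1 + z^2)
 v(z) = sqrt(C1 + z^2)


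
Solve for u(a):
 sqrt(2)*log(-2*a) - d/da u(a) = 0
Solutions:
 u(a) = C1 + sqrt(2)*a*log(-a) + sqrt(2)*a*(-1 + log(2))


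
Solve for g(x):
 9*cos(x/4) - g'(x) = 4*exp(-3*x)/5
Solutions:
 g(x) = C1 + 36*sin(x/4) + 4*exp(-3*x)/15


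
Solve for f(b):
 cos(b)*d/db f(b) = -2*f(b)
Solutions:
 f(b) = C1*(sin(b) - 1)/(sin(b) + 1)


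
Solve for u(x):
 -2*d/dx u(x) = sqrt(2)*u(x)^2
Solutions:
 u(x) = 2/(C1 + sqrt(2)*x)


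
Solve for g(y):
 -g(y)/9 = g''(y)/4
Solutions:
 g(y) = C1*sin(2*y/3) + C2*cos(2*y/3)


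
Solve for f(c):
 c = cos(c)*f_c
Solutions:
 f(c) = C1 + Integral(c/cos(c), c)


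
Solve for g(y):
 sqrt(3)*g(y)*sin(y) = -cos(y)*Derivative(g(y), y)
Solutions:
 g(y) = C1*cos(y)^(sqrt(3))


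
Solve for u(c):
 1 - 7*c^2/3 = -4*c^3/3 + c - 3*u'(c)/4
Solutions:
 u(c) = C1 - 4*c^4/9 + 28*c^3/27 + 2*c^2/3 - 4*c/3


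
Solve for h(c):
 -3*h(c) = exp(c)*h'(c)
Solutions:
 h(c) = C1*exp(3*exp(-c))


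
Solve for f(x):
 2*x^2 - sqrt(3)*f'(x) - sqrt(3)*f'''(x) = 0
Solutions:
 f(x) = C1 + C2*sin(x) + C3*cos(x) + 2*sqrt(3)*x^3/9 - 4*sqrt(3)*x/3


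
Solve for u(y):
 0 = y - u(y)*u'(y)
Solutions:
 u(y) = -sqrt(C1 + y^2)
 u(y) = sqrt(C1 + y^2)


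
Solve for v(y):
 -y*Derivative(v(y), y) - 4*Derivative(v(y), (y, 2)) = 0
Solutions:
 v(y) = C1 + C2*erf(sqrt(2)*y/4)


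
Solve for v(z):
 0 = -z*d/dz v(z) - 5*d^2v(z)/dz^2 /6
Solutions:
 v(z) = C1 + C2*erf(sqrt(15)*z/5)


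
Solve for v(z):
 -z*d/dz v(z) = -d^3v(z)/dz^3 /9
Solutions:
 v(z) = C1 + Integral(C2*airyai(3^(2/3)*z) + C3*airybi(3^(2/3)*z), z)


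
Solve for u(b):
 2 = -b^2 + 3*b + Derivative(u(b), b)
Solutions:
 u(b) = C1 + b^3/3 - 3*b^2/2 + 2*b


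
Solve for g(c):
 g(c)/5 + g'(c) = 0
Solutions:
 g(c) = C1*exp(-c/5)


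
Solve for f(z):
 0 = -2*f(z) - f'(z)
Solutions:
 f(z) = C1*exp(-2*z)


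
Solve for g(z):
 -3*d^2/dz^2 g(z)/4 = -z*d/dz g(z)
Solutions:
 g(z) = C1 + C2*erfi(sqrt(6)*z/3)


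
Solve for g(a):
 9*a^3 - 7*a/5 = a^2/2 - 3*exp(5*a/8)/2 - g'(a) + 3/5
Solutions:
 g(a) = C1 - 9*a^4/4 + a^3/6 + 7*a^2/10 + 3*a/5 - 12*exp(5*a/8)/5


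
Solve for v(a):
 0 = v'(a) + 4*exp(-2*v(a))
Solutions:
 v(a) = log(-sqrt(C1 - 8*a))
 v(a) = log(C1 - 8*a)/2


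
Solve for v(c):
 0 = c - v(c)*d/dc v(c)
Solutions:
 v(c) = -sqrt(C1 + c^2)
 v(c) = sqrt(C1 + c^2)


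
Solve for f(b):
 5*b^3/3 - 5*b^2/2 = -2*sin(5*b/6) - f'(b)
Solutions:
 f(b) = C1 - 5*b^4/12 + 5*b^3/6 + 12*cos(5*b/6)/5


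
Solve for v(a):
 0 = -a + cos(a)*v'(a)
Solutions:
 v(a) = C1 + Integral(a/cos(a), a)


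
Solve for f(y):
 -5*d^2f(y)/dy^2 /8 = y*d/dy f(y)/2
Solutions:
 f(y) = C1 + C2*erf(sqrt(10)*y/5)


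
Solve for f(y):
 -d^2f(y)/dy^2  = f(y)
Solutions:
 f(y) = C1*sin(y) + C2*cos(y)


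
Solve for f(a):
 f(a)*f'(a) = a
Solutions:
 f(a) = -sqrt(C1 + a^2)
 f(a) = sqrt(C1 + a^2)


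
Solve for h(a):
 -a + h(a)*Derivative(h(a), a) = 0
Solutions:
 h(a) = -sqrt(C1 + a^2)
 h(a) = sqrt(C1 + a^2)


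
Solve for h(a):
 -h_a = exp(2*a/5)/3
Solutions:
 h(a) = C1 - 5*exp(2*a/5)/6


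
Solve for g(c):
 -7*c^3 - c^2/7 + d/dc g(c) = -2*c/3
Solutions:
 g(c) = C1 + 7*c^4/4 + c^3/21 - c^2/3


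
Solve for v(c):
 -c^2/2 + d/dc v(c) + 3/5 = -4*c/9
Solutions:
 v(c) = C1 + c^3/6 - 2*c^2/9 - 3*c/5


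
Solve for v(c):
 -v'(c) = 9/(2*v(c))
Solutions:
 v(c) = -sqrt(C1 - 9*c)
 v(c) = sqrt(C1 - 9*c)


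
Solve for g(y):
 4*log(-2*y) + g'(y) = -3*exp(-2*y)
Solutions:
 g(y) = C1 - 4*y*log(-y) + 4*y*(1 - log(2)) + 3*exp(-2*y)/2


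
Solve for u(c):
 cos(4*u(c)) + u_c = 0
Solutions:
 u(c) = -asin((C1 + exp(8*c))/(C1 - exp(8*c)))/4 + pi/4
 u(c) = asin((C1 + exp(8*c))/(C1 - exp(8*c)))/4


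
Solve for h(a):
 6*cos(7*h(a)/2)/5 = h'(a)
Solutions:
 -6*a/5 - log(sin(7*h(a)/2) - 1)/7 + log(sin(7*h(a)/2) + 1)/7 = C1


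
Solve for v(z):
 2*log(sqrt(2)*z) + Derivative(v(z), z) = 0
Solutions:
 v(z) = C1 - 2*z*log(z) - z*log(2) + 2*z


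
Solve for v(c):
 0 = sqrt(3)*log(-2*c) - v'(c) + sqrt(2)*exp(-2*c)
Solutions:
 v(c) = C1 + sqrt(3)*c*log(-c) + sqrt(3)*c*(-1 + log(2)) - sqrt(2)*exp(-2*c)/2


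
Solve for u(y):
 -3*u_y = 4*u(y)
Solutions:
 u(y) = C1*exp(-4*y/3)


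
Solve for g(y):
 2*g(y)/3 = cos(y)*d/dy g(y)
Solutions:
 g(y) = C1*(sin(y) + 1)^(1/3)/(sin(y) - 1)^(1/3)


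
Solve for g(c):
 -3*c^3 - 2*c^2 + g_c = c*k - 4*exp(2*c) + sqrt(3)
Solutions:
 g(c) = C1 + 3*c^4/4 + 2*c^3/3 + c^2*k/2 + sqrt(3)*c - 2*exp(2*c)


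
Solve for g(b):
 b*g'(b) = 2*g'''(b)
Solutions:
 g(b) = C1 + Integral(C2*airyai(2^(2/3)*b/2) + C3*airybi(2^(2/3)*b/2), b)


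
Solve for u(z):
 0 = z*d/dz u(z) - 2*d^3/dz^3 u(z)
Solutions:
 u(z) = C1 + Integral(C2*airyai(2^(2/3)*z/2) + C3*airybi(2^(2/3)*z/2), z)


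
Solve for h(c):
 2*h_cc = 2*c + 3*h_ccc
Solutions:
 h(c) = C1 + C2*c + C3*exp(2*c/3) + c^3/6 + 3*c^2/4


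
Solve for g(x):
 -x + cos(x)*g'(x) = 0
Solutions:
 g(x) = C1 + Integral(x/cos(x), x)


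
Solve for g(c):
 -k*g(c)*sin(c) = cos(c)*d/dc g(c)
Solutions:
 g(c) = C1*exp(k*log(cos(c)))


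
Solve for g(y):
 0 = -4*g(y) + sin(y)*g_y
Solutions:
 g(y) = C1*(cos(y)^2 - 2*cos(y) + 1)/(cos(y)^2 + 2*cos(y) + 1)


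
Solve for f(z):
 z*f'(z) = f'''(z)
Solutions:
 f(z) = C1 + Integral(C2*airyai(z) + C3*airybi(z), z)


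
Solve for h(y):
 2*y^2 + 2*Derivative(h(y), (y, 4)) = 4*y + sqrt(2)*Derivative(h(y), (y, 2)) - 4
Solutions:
 h(y) = C1 + C2*y + C3*exp(-2^(3/4)*y/2) + C4*exp(2^(3/4)*y/2) + sqrt(2)*y^4/12 - sqrt(2)*y^3/3 + y^2*(sqrt(2) + 2)


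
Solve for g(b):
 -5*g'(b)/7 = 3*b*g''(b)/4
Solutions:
 g(b) = C1 + C2*b^(1/21)


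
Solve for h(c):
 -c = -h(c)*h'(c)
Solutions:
 h(c) = -sqrt(C1 + c^2)
 h(c) = sqrt(C1 + c^2)


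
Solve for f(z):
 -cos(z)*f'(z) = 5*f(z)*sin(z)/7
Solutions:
 f(z) = C1*cos(z)^(5/7)


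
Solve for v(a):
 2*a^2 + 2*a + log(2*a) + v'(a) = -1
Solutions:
 v(a) = C1 - 2*a^3/3 - a^2 - a*log(a) - a*log(2)


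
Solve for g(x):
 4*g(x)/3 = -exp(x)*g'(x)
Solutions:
 g(x) = C1*exp(4*exp(-x)/3)


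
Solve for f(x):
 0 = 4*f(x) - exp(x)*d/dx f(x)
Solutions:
 f(x) = C1*exp(-4*exp(-x))


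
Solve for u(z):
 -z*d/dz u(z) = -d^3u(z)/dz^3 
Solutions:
 u(z) = C1 + Integral(C2*airyai(z) + C3*airybi(z), z)


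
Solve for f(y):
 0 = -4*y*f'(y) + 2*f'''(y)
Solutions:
 f(y) = C1 + Integral(C2*airyai(2^(1/3)*y) + C3*airybi(2^(1/3)*y), y)


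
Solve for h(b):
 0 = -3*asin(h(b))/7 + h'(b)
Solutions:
 Integral(1/asin(_y), (_y, h(b))) = C1 + 3*b/7


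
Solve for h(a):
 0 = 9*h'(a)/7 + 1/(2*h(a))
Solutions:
 h(a) = -sqrt(C1 - 7*a)/3
 h(a) = sqrt(C1 - 7*a)/3


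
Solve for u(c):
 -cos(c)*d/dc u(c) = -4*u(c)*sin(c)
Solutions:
 u(c) = C1/cos(c)^4


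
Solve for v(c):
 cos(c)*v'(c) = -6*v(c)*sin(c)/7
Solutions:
 v(c) = C1*cos(c)^(6/7)


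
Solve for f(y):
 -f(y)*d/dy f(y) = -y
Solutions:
 f(y) = -sqrt(C1 + y^2)
 f(y) = sqrt(C1 + y^2)


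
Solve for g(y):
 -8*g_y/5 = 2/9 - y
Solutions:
 g(y) = C1 + 5*y^2/16 - 5*y/36


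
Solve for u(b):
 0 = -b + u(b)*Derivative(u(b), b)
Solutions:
 u(b) = -sqrt(C1 + b^2)
 u(b) = sqrt(C1 + b^2)


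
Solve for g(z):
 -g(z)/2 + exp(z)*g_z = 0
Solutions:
 g(z) = C1*exp(-exp(-z)/2)


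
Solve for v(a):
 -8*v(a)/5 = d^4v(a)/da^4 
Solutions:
 v(a) = (C1*sin(2^(1/4)*5^(3/4)*a/5) + C2*cos(2^(1/4)*5^(3/4)*a/5))*exp(-2^(1/4)*5^(3/4)*a/5) + (C3*sin(2^(1/4)*5^(3/4)*a/5) + C4*cos(2^(1/4)*5^(3/4)*a/5))*exp(2^(1/4)*5^(3/4)*a/5)


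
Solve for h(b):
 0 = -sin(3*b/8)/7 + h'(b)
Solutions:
 h(b) = C1 - 8*cos(3*b/8)/21


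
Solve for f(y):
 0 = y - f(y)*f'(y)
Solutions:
 f(y) = -sqrt(C1 + y^2)
 f(y) = sqrt(C1 + y^2)


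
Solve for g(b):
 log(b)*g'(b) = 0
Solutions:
 g(b) = C1


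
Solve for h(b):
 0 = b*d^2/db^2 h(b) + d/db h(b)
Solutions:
 h(b) = C1 + C2*log(b)


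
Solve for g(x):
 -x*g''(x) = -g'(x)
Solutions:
 g(x) = C1 + C2*x^2


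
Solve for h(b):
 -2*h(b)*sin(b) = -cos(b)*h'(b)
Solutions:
 h(b) = C1/cos(b)^2


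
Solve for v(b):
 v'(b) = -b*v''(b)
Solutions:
 v(b) = C1 + C2*log(b)


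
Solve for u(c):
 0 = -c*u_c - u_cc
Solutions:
 u(c) = C1 + C2*erf(sqrt(2)*c/2)


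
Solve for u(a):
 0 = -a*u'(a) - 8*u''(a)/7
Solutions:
 u(a) = C1 + C2*erf(sqrt(7)*a/4)


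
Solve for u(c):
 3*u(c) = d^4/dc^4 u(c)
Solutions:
 u(c) = C1*exp(-3^(1/4)*c) + C2*exp(3^(1/4)*c) + C3*sin(3^(1/4)*c) + C4*cos(3^(1/4)*c)


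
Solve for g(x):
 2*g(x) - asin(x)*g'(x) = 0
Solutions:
 g(x) = C1*exp(2*Integral(1/asin(x), x))


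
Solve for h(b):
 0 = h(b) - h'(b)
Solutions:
 h(b) = C1*exp(b)


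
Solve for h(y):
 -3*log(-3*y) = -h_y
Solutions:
 h(y) = C1 + 3*y*log(-y) + 3*y*(-1 + log(3))


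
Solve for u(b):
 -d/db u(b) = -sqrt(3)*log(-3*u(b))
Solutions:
 -sqrt(3)*Integral(1/(log(-_y) + log(3)), (_y, u(b)))/3 = C1 - b


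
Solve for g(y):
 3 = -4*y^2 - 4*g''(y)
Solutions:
 g(y) = C1 + C2*y - y^4/12 - 3*y^2/8


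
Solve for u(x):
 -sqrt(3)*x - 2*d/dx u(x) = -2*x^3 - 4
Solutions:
 u(x) = C1 + x^4/4 - sqrt(3)*x^2/4 + 2*x


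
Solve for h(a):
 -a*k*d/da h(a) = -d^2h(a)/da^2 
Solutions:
 h(a) = Piecewise((-sqrt(2)*sqrt(pi)*C1*erf(sqrt(2)*a*sqrt(-k)/2)/(2*sqrt(-k)) - C2, (k > 0) | (k < 0)), (-C1*a - C2, True))


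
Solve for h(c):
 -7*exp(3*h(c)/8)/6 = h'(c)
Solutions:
 h(c) = 8*log(1/(C1 + 7*c))/3 + 32*log(2)/3
 h(c) = 8*log(2^(1/3)*(-1 - sqrt(3)*I)*(1/(C1 + 7*c))^(1/3))
 h(c) = 8*log(2^(1/3)*(-1 + sqrt(3)*I)*(1/(C1 + 7*c))^(1/3))


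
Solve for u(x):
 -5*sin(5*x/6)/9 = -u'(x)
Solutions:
 u(x) = C1 - 2*cos(5*x/6)/3


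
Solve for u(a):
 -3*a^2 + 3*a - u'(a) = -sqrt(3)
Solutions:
 u(a) = C1 - a^3 + 3*a^2/2 + sqrt(3)*a


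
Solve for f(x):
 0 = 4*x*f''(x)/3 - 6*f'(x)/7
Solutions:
 f(x) = C1 + C2*x^(23/14)


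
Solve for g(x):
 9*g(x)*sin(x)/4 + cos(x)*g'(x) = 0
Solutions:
 g(x) = C1*cos(x)^(9/4)


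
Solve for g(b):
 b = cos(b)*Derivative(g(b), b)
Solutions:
 g(b) = C1 + Integral(b/cos(b), b)


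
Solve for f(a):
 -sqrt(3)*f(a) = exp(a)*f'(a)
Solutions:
 f(a) = C1*exp(sqrt(3)*exp(-a))


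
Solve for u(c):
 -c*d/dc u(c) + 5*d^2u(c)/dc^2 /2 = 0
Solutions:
 u(c) = C1 + C2*erfi(sqrt(5)*c/5)


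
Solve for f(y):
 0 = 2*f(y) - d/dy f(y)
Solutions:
 f(y) = C1*exp(2*y)


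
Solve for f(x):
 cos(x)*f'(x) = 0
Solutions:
 f(x) = C1


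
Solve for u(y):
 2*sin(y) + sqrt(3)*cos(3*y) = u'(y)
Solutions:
 u(y) = C1 + sqrt(3)*sin(3*y)/3 - 2*cos(y)


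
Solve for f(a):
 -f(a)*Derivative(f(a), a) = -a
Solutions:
 f(a) = -sqrt(C1 + a^2)
 f(a) = sqrt(C1 + a^2)


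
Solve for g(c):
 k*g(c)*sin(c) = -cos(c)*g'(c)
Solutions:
 g(c) = C1*exp(k*log(cos(c)))


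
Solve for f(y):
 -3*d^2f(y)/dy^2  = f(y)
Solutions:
 f(y) = C1*sin(sqrt(3)*y/3) + C2*cos(sqrt(3)*y/3)


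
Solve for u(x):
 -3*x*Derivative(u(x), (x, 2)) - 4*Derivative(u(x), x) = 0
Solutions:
 u(x) = C1 + C2/x^(1/3)


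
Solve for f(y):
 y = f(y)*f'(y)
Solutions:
 f(y) = -sqrt(C1 + y^2)
 f(y) = sqrt(C1 + y^2)


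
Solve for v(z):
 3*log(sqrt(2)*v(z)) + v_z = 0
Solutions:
 2*Integral(1/(2*log(_y) + log(2)), (_y, v(z)))/3 = C1 - z


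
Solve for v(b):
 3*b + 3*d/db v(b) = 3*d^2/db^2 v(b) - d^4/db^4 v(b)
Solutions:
 v(b) = C1 + C2*exp(2^(1/3)*b*(2/(sqrt(5) + 3)^(1/3) + 2^(1/3)*(sqrt(5) + 3)^(1/3))/4)*sin(2^(1/3)*sqrt(3)*b*(-2^(1/3)*(sqrt(5) + 3)^(1/3) + 2/(sqrt(5) + 3)^(1/3))/4) + C3*exp(2^(1/3)*b*(2/(sqrt(5) + 3)^(1/3) + 2^(1/3)*(sqrt(5) + 3)^(1/3))/4)*cos(2^(1/3)*sqrt(3)*b*(-2^(1/3)*(sqrt(5) + 3)^(1/3) + 2/(sqrt(5) + 3)^(1/3))/4) + C4*exp(-2^(1/3)*b*((sqrt(5) + 3)^(-1/3) + 2^(1/3)*(sqrt(5) + 3)^(1/3)/2)) - b^2/2 - b


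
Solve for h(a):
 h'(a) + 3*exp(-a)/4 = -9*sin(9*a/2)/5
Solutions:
 h(a) = C1 + 2*cos(9*a/2)/5 + 3*exp(-a)/4


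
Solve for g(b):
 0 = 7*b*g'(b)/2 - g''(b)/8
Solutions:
 g(b) = C1 + C2*erfi(sqrt(14)*b)


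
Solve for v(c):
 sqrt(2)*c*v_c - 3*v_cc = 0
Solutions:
 v(c) = C1 + C2*erfi(2^(3/4)*sqrt(3)*c/6)


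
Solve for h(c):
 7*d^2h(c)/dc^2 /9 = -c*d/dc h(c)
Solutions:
 h(c) = C1 + C2*erf(3*sqrt(14)*c/14)


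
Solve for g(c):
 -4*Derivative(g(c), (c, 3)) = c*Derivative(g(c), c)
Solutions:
 g(c) = C1 + Integral(C2*airyai(-2^(1/3)*c/2) + C3*airybi(-2^(1/3)*c/2), c)


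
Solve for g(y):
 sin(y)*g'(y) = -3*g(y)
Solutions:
 g(y) = C1*(cos(y) + 1)^(3/2)/(cos(y) - 1)^(3/2)


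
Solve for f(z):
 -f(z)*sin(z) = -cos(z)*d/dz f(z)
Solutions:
 f(z) = C1/cos(z)


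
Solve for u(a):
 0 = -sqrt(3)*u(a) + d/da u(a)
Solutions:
 u(a) = C1*exp(sqrt(3)*a)


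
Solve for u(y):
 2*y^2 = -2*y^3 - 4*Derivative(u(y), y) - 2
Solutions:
 u(y) = C1 - y^4/8 - y^3/6 - y/2


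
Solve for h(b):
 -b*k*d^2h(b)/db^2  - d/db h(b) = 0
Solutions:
 h(b) = C1 + b^(((re(k) - 1)*re(k) + im(k)^2)/(re(k)^2 + im(k)^2))*(C2*sin(log(b)*Abs(im(k))/(re(k)^2 + im(k)^2)) + C3*cos(log(b)*im(k)/(re(k)^2 + im(k)^2)))


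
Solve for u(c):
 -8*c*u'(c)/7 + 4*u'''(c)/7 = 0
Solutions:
 u(c) = C1 + Integral(C2*airyai(2^(1/3)*c) + C3*airybi(2^(1/3)*c), c)


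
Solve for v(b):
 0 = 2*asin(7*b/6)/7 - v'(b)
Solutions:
 v(b) = C1 + 2*b*asin(7*b/6)/7 + 2*sqrt(36 - 49*b^2)/49


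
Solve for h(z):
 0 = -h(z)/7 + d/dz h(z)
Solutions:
 h(z) = C1*exp(z/7)


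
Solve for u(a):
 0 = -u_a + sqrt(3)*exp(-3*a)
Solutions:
 u(a) = C1 - sqrt(3)*exp(-3*a)/3


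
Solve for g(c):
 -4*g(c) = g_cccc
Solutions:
 g(c) = (C1*sin(c) + C2*cos(c))*exp(-c) + (C3*sin(c) + C4*cos(c))*exp(c)


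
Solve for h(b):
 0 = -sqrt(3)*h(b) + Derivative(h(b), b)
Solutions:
 h(b) = C1*exp(sqrt(3)*b)


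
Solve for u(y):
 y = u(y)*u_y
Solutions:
 u(y) = -sqrt(C1 + y^2)
 u(y) = sqrt(C1 + y^2)


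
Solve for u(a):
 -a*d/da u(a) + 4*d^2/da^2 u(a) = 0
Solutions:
 u(a) = C1 + C2*erfi(sqrt(2)*a/4)


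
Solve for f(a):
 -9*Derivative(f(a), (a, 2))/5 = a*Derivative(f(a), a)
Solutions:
 f(a) = C1 + C2*erf(sqrt(10)*a/6)


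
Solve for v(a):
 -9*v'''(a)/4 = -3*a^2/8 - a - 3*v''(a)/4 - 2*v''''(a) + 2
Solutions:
 v(a) = C1 + C2*a - a^4/24 - 13*a^3/18 - 23*a^2/6 + (C3*sin(sqrt(15)*a/16) + C4*cos(sqrt(15)*a/16))*exp(9*a/16)


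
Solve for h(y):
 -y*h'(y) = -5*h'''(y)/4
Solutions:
 h(y) = C1 + Integral(C2*airyai(10^(2/3)*y/5) + C3*airybi(10^(2/3)*y/5), y)


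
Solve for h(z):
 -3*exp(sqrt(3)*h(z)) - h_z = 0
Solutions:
 h(z) = sqrt(3)*(2*log(1/(C1 + 3*z)) - log(3))/6


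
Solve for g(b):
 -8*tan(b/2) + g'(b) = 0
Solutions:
 g(b) = C1 - 16*log(cos(b/2))


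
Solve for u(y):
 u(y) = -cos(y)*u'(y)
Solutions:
 u(y) = C1*sqrt(sin(y) - 1)/sqrt(sin(y) + 1)


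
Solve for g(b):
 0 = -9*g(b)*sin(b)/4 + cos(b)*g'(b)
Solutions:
 g(b) = C1/cos(b)^(9/4)


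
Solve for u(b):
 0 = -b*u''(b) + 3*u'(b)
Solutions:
 u(b) = C1 + C2*b^4


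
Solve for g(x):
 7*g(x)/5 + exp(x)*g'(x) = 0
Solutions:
 g(x) = C1*exp(7*exp(-x)/5)


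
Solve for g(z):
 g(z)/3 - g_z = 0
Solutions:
 g(z) = C1*exp(z/3)


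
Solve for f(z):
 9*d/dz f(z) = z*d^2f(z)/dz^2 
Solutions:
 f(z) = C1 + C2*z^10


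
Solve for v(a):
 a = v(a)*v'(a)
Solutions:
 v(a) = -sqrt(C1 + a^2)
 v(a) = sqrt(C1 + a^2)


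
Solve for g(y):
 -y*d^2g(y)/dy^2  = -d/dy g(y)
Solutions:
 g(y) = C1 + C2*y^2


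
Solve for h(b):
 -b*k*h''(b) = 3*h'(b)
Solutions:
 h(b) = C1 + b^(((re(k) - 3)*re(k) + im(k)^2)/(re(k)^2 + im(k)^2))*(C2*sin(3*log(b)*Abs(im(k))/(re(k)^2 + im(k)^2)) + C3*cos(3*log(b)*im(k)/(re(k)^2 + im(k)^2)))


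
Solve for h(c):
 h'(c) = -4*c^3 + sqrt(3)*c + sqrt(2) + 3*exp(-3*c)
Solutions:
 h(c) = C1 - c^4 + sqrt(3)*c^2/2 + sqrt(2)*c - exp(-3*c)


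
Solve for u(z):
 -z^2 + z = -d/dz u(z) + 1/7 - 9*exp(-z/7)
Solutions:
 u(z) = C1 + z^3/3 - z^2/2 + z/7 + 63*exp(-z/7)


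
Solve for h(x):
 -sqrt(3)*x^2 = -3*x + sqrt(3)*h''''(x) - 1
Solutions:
 h(x) = C1 + C2*x + C3*x^2 + C4*x^3 - x^6/360 + sqrt(3)*x^5/120 + sqrt(3)*x^4/72


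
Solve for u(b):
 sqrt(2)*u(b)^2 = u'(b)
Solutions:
 u(b) = -1/(C1 + sqrt(2)*b)


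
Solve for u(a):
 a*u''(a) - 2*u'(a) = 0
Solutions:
 u(a) = C1 + C2*a^3


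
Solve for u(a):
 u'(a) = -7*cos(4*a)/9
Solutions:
 u(a) = C1 - 7*sin(4*a)/36


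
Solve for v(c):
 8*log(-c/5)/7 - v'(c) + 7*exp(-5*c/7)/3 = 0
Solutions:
 v(c) = C1 + 8*c*log(-c)/7 + 8*c*(-log(5) - 1)/7 - 49*exp(-5*c/7)/15


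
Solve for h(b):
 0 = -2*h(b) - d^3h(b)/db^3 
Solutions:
 h(b) = C3*exp(-2^(1/3)*b) + (C1*sin(2^(1/3)*sqrt(3)*b/2) + C2*cos(2^(1/3)*sqrt(3)*b/2))*exp(2^(1/3)*b/2)


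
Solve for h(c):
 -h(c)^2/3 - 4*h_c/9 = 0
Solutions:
 h(c) = 4/(C1 + 3*c)


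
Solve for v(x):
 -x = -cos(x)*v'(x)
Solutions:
 v(x) = C1 + Integral(x/cos(x), x)


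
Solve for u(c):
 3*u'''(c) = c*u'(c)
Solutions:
 u(c) = C1 + Integral(C2*airyai(3^(2/3)*c/3) + C3*airybi(3^(2/3)*c/3), c)


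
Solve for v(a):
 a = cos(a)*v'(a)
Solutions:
 v(a) = C1 + Integral(a/cos(a), a)


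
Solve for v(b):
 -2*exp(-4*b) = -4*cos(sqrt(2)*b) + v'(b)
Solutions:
 v(b) = C1 + 2*sqrt(2)*sin(sqrt(2)*b) + exp(-4*b)/2


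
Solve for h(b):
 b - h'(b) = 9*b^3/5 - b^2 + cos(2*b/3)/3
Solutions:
 h(b) = C1 - 9*b^4/20 + b^3/3 + b^2/2 - sin(2*b/3)/2


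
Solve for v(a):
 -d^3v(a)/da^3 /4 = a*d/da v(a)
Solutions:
 v(a) = C1 + Integral(C2*airyai(-2^(2/3)*a) + C3*airybi(-2^(2/3)*a), a)


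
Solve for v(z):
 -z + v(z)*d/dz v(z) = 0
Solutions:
 v(z) = -sqrt(C1 + z^2)
 v(z) = sqrt(C1 + z^2)


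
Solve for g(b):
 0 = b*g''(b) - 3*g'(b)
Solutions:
 g(b) = C1 + C2*b^4


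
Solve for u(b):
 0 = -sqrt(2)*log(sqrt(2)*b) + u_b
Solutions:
 u(b) = C1 + sqrt(2)*b*log(b) - sqrt(2)*b + sqrt(2)*b*log(2)/2


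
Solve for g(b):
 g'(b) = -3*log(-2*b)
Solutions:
 g(b) = C1 - 3*b*log(-b) + 3*b*(1 - log(2))


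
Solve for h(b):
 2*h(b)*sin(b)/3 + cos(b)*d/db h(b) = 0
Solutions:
 h(b) = C1*cos(b)^(2/3)


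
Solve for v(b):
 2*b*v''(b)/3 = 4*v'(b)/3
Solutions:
 v(b) = C1 + C2*b^3


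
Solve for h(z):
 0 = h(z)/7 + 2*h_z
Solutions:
 h(z) = C1*exp(-z/14)


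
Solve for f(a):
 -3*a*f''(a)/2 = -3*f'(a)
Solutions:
 f(a) = C1 + C2*a^3


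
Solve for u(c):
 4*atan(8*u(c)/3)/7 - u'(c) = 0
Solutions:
 Integral(1/atan(8*_y/3), (_y, u(c))) = C1 + 4*c/7


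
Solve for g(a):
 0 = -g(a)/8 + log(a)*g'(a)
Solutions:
 g(a) = C1*exp(li(a)/8)


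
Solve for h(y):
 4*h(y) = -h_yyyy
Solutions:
 h(y) = (C1*sin(y) + C2*cos(y))*exp(-y) + (C3*sin(y) + C4*cos(y))*exp(y)


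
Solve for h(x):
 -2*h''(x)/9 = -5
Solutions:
 h(x) = C1 + C2*x + 45*x^2/4


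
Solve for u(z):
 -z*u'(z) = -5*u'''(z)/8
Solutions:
 u(z) = C1 + Integral(C2*airyai(2*5^(2/3)*z/5) + C3*airybi(2*5^(2/3)*z/5), z)


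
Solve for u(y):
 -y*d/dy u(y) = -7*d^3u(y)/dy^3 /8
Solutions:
 u(y) = C1 + Integral(C2*airyai(2*7^(2/3)*y/7) + C3*airybi(2*7^(2/3)*y/7), y)


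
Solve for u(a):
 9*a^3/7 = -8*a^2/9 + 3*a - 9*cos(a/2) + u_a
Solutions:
 u(a) = C1 + 9*a^4/28 + 8*a^3/27 - 3*a^2/2 + 18*sin(a/2)


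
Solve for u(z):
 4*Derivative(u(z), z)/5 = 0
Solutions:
 u(z) = C1


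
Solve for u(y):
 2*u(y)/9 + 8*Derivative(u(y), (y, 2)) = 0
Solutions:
 u(y) = C1*sin(y/6) + C2*cos(y/6)


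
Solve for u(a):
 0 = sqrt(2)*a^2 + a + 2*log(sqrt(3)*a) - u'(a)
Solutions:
 u(a) = C1 + sqrt(2)*a^3/3 + a^2/2 + 2*a*log(a) - 2*a + a*log(3)


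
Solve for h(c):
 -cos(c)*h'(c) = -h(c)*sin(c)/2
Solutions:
 h(c) = C1/sqrt(cos(c))


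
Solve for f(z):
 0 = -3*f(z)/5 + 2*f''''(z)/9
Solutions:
 f(z) = C1*exp(-30^(3/4)*z/10) + C2*exp(30^(3/4)*z/10) + C3*sin(30^(3/4)*z/10) + C4*cos(30^(3/4)*z/10)


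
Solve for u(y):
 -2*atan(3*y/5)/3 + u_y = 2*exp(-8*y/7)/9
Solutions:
 u(y) = C1 + 2*y*atan(3*y/5)/3 - 5*log(9*y^2 + 25)/9 - 7*exp(-8*y/7)/36


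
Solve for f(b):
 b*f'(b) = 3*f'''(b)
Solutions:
 f(b) = C1 + Integral(C2*airyai(3^(2/3)*b/3) + C3*airybi(3^(2/3)*b/3), b)


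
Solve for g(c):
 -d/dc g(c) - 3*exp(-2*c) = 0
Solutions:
 g(c) = C1 + 3*exp(-2*c)/2


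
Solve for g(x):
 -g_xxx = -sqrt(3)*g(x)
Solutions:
 g(x) = C3*exp(3^(1/6)*x) + (C1*sin(3^(2/3)*x/2) + C2*cos(3^(2/3)*x/2))*exp(-3^(1/6)*x/2)


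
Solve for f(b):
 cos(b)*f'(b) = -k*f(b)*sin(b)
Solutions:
 f(b) = C1*exp(k*log(cos(b)))


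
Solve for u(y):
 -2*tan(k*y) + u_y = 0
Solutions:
 u(y) = C1 + 2*Piecewise((-log(cos(k*y))/k, Ne(k, 0)), (0, True))


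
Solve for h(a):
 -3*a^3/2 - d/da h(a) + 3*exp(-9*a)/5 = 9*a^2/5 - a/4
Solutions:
 h(a) = C1 - 3*a^4/8 - 3*a^3/5 + a^2/8 - exp(-9*a)/15


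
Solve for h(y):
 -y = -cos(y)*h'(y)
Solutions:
 h(y) = C1 + Integral(y/cos(y), y)


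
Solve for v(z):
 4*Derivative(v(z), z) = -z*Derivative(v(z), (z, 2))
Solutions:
 v(z) = C1 + C2/z^3


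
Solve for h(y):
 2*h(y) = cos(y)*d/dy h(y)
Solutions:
 h(y) = C1*(sin(y) + 1)/(sin(y) - 1)


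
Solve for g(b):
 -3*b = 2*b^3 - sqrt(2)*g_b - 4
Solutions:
 g(b) = C1 + sqrt(2)*b^4/4 + 3*sqrt(2)*b^2/4 - 2*sqrt(2)*b


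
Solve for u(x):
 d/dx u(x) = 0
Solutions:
 u(x) = C1


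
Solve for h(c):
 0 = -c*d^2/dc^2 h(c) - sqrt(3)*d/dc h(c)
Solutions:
 h(c) = C1 + C2*c^(1 - sqrt(3))


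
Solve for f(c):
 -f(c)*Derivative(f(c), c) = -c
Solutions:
 f(c) = -sqrt(C1 + c^2)
 f(c) = sqrt(C1 + c^2)


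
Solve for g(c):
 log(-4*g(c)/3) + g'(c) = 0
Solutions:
 Integral(1/(log(-_y) - log(3) + 2*log(2)), (_y, g(c))) = C1 - c


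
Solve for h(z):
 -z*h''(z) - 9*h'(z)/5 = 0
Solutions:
 h(z) = C1 + C2/z^(4/5)


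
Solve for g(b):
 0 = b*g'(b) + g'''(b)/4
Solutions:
 g(b) = C1 + Integral(C2*airyai(-2^(2/3)*b) + C3*airybi(-2^(2/3)*b), b)


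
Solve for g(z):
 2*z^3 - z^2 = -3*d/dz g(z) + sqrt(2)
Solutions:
 g(z) = C1 - z^4/6 + z^3/9 + sqrt(2)*z/3


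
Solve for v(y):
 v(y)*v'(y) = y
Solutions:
 v(y) = -sqrt(C1 + y^2)
 v(y) = sqrt(C1 + y^2)


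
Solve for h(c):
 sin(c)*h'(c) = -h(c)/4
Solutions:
 h(c) = C1*(cos(c) + 1)^(1/8)/(cos(c) - 1)^(1/8)


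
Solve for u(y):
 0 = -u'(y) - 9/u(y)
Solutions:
 u(y) = -sqrt(C1 - 18*y)
 u(y) = sqrt(C1 - 18*y)


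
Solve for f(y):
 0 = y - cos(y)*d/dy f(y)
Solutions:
 f(y) = C1 + Integral(y/cos(y), y)


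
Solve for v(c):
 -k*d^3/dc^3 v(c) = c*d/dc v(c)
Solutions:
 v(c) = C1 + Integral(C2*airyai(c*(-1/k)^(1/3)) + C3*airybi(c*(-1/k)^(1/3)), c)


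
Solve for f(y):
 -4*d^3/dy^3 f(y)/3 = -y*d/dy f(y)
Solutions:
 f(y) = C1 + Integral(C2*airyai(6^(1/3)*y/2) + C3*airybi(6^(1/3)*y/2), y)


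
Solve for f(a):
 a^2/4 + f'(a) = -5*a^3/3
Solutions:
 f(a) = C1 - 5*a^4/12 - a^3/12


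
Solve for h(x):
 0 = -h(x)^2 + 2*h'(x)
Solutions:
 h(x) = -2/(C1 + x)


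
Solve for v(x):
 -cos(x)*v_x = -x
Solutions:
 v(x) = C1 + Integral(x/cos(x), x)


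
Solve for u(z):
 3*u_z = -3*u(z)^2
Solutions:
 u(z) = 1/(C1 + z)


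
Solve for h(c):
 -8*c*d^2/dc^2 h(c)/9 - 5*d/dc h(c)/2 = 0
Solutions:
 h(c) = C1 + C2/c^(29/16)


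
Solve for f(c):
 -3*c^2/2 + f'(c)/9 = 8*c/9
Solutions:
 f(c) = C1 + 9*c^3/2 + 4*c^2


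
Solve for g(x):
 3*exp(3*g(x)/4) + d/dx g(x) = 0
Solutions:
 g(x) = 4*log(1/(C1 + 9*x))/3 + 8*log(2)/3
 g(x) = 4*log((-6^(2/3) - 3*2^(2/3)*3^(1/6)*I)*(1/(C1 + 3*x))^(1/3)/6)
 g(x) = 4*log((-6^(2/3) + 3*2^(2/3)*3^(1/6)*I)*(1/(C1 + 3*x))^(1/3)/6)


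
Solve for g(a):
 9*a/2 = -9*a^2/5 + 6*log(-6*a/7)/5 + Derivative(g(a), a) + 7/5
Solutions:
 g(a) = C1 + 3*a^3/5 + 9*a^2/4 - 6*a*log(-a)/5 + a*(-6*log(6) - 1 + 6*log(7))/5


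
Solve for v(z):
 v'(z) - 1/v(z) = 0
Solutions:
 v(z) = -sqrt(C1 + 2*z)
 v(z) = sqrt(C1 + 2*z)


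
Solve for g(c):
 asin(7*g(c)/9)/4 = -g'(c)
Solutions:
 Integral(1/asin(7*_y/9), (_y, g(c))) = C1 - c/4


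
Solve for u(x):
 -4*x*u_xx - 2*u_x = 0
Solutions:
 u(x) = C1 + C2*sqrt(x)


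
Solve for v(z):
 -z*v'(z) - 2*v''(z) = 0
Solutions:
 v(z) = C1 + C2*erf(z/2)


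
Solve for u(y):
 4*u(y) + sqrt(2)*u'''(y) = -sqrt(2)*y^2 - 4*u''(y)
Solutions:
 u(y) = C1*exp(y*(-4*sqrt(2) + 8/(3*sqrt(354) + 43*sqrt(2))^(1/3) + (3*sqrt(354) + 43*sqrt(2))^(1/3))/6)*sin(sqrt(3)*y*(-(3*sqrt(354) + 43*sqrt(2))^(1/3) + 8/(3*sqrt(354) + 43*sqrt(2))^(1/3))/6) + C2*exp(y*(-4*sqrt(2) + 8/(3*sqrt(354) + 43*sqrt(2))^(1/3) + (3*sqrt(354) + 43*sqrt(2))^(1/3))/6)*cos(sqrt(3)*y*(-(3*sqrt(354) + 43*sqrt(2))^(1/3) + 8/(3*sqrt(354) + 43*sqrt(2))^(1/3))/6) + C3*exp(-y*(8/(3*sqrt(354) + 43*sqrt(2))^(1/3) + 2*sqrt(2) + (3*sqrt(354) + 43*sqrt(2))^(1/3))/3) - sqrt(2)*y^2/4 + sqrt(2)/2


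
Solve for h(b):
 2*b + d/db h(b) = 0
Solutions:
 h(b) = C1 - b^2


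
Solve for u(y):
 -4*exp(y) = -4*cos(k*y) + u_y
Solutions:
 u(y) = C1 - 4*exp(y) + 4*sin(k*y)/k


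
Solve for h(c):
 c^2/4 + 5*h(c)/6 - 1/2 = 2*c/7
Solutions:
 h(c) = -3*c^2/10 + 12*c/35 + 3/5


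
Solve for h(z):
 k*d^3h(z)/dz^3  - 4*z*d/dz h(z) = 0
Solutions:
 h(z) = C1 + Integral(C2*airyai(2^(2/3)*z*(1/k)^(1/3)) + C3*airybi(2^(2/3)*z*(1/k)^(1/3)), z)


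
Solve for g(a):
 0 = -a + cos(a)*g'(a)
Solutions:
 g(a) = C1 + Integral(a/cos(a), a)


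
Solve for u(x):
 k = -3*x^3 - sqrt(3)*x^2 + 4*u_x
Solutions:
 u(x) = C1 + k*x/4 + 3*x^4/16 + sqrt(3)*x^3/12


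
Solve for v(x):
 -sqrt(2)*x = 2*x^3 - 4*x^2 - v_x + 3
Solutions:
 v(x) = C1 + x^4/2 - 4*x^3/3 + sqrt(2)*x^2/2 + 3*x


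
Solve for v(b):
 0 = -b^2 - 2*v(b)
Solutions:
 v(b) = -b^2/2


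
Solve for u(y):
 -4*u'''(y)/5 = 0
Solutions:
 u(y) = C1 + C2*y + C3*y^2


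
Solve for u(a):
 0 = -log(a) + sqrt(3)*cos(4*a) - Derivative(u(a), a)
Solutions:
 u(a) = C1 - a*log(a) + a + sqrt(3)*sin(4*a)/4


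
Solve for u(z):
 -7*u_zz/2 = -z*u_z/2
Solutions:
 u(z) = C1 + C2*erfi(sqrt(14)*z/14)


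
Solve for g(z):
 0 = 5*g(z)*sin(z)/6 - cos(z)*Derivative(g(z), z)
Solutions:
 g(z) = C1/cos(z)^(5/6)


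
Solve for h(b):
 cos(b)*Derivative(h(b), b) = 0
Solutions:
 h(b) = C1


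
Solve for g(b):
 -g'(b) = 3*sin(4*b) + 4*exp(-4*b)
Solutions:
 g(b) = C1 + 3*cos(4*b)/4 + exp(-4*b)


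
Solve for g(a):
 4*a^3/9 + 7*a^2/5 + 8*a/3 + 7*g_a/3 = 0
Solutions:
 g(a) = C1 - a^4/21 - a^3/5 - 4*a^2/7


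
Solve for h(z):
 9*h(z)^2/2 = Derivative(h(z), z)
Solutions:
 h(z) = -2/(C1 + 9*z)


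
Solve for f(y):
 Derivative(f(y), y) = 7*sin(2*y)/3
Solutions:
 f(y) = C1 - 7*cos(2*y)/6


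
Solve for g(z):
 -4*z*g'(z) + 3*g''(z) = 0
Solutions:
 g(z) = C1 + C2*erfi(sqrt(6)*z/3)


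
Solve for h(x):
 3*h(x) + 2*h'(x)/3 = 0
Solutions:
 h(x) = C1*exp(-9*x/2)


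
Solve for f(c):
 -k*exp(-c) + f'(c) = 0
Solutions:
 f(c) = C1 - k*exp(-c)


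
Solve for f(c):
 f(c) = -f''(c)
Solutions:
 f(c) = C1*sin(c) + C2*cos(c)


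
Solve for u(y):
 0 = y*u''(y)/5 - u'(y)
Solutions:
 u(y) = C1 + C2*y^6


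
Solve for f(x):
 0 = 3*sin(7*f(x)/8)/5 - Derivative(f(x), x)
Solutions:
 -3*x/5 + 4*log(cos(7*f(x)/8) - 1)/7 - 4*log(cos(7*f(x)/8) + 1)/7 = C1


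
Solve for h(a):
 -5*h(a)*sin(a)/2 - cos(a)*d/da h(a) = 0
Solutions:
 h(a) = C1*cos(a)^(5/2)


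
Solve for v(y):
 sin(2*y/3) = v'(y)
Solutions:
 v(y) = C1 - 3*cos(2*y/3)/2


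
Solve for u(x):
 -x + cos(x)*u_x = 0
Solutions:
 u(x) = C1 + Integral(x/cos(x), x)


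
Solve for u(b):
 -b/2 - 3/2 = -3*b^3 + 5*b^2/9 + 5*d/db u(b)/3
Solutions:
 u(b) = C1 + 9*b^4/20 - b^3/9 - 3*b^2/20 - 9*b/10


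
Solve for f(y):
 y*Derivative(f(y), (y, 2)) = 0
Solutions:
 f(y) = C1 + C2*y


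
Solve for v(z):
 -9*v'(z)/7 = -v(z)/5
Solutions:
 v(z) = C1*exp(7*z/45)


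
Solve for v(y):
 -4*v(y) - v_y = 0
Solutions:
 v(y) = C1*exp(-4*y)


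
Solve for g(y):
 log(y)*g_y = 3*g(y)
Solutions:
 g(y) = C1*exp(3*li(y))


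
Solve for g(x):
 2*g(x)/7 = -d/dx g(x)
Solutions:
 g(x) = C1*exp(-2*x/7)


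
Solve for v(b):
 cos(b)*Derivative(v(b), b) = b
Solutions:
 v(b) = C1 + Integral(b/cos(b), b)


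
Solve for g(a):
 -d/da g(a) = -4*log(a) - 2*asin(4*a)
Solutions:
 g(a) = C1 + 4*a*log(a) + 2*a*asin(4*a) - 4*a + sqrt(1 - 16*a^2)/2


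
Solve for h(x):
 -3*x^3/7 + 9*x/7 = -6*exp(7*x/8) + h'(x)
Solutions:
 h(x) = C1 - 3*x^4/28 + 9*x^2/14 + 48*exp(7*x/8)/7


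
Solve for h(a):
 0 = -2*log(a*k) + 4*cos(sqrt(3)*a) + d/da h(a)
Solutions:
 h(a) = C1 + 2*a*log(a*k) - 2*a - 4*sqrt(3)*sin(sqrt(3)*a)/3


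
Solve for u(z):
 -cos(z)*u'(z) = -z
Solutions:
 u(z) = C1 + Integral(z/cos(z), z)


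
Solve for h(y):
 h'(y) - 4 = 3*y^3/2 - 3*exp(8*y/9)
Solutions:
 h(y) = C1 + 3*y^4/8 + 4*y - 27*exp(8*y/9)/8


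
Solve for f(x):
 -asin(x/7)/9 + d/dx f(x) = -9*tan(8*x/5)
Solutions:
 f(x) = C1 + x*asin(x/7)/9 + sqrt(49 - x^2)/9 + 45*log(cos(8*x/5))/8


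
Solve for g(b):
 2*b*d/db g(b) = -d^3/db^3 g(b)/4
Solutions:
 g(b) = C1 + Integral(C2*airyai(-2*b) + C3*airybi(-2*b), b)


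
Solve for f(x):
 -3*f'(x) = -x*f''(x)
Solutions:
 f(x) = C1 + C2*x^4


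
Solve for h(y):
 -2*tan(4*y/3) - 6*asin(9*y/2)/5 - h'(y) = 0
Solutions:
 h(y) = C1 - 6*y*asin(9*y/2)/5 - 2*sqrt(4 - 81*y^2)/15 + 3*log(cos(4*y/3))/2


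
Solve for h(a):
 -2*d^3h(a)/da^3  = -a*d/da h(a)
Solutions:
 h(a) = C1 + Integral(C2*airyai(2^(2/3)*a/2) + C3*airybi(2^(2/3)*a/2), a)


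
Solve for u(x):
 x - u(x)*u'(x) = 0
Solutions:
 u(x) = -sqrt(C1 + x^2)
 u(x) = sqrt(C1 + x^2)


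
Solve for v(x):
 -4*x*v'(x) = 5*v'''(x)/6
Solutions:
 v(x) = C1 + Integral(C2*airyai(-2*3^(1/3)*5^(2/3)*x/5) + C3*airybi(-2*3^(1/3)*5^(2/3)*x/5), x)


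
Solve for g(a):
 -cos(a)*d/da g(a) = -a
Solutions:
 g(a) = C1 + Integral(a/cos(a), a)


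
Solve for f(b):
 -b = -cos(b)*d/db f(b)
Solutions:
 f(b) = C1 + Integral(b/cos(b), b)


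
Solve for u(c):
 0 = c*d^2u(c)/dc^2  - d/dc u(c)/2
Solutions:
 u(c) = C1 + C2*c^(3/2)


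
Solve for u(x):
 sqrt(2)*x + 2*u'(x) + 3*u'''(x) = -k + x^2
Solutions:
 u(x) = C1 + C2*sin(sqrt(6)*x/3) + C3*cos(sqrt(6)*x/3) - k*x/2 + x^3/6 - sqrt(2)*x^2/4 - 3*x/2


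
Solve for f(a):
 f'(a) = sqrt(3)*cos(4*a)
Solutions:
 f(a) = C1 + sqrt(3)*sin(4*a)/4


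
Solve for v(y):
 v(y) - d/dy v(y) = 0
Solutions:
 v(y) = C1*exp(y)


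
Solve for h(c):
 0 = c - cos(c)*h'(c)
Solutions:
 h(c) = C1 + Integral(c/cos(c), c)


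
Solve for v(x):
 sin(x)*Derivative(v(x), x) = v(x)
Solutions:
 v(x) = C1*sqrt(cos(x) - 1)/sqrt(cos(x) + 1)


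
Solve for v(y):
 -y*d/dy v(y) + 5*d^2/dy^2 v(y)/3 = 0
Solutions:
 v(y) = C1 + C2*erfi(sqrt(30)*y/10)


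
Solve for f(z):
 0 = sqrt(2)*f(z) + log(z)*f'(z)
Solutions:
 f(z) = C1*exp(-sqrt(2)*li(z))


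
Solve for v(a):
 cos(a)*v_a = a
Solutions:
 v(a) = C1 + Integral(a/cos(a), a)


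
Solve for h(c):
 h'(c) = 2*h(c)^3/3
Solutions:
 h(c) = -sqrt(6)*sqrt(-1/(C1 + 2*c))/2
 h(c) = sqrt(6)*sqrt(-1/(C1 + 2*c))/2


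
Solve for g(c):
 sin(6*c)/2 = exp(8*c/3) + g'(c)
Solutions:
 g(c) = C1 - 3*exp(8*c/3)/8 - cos(6*c)/12


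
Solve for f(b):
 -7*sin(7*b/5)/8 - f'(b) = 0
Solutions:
 f(b) = C1 + 5*cos(7*b/5)/8


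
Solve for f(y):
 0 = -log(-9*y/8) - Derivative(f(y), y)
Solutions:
 f(y) = C1 - y*log(-y) + y*(-2*log(3) + 1 + 3*log(2))


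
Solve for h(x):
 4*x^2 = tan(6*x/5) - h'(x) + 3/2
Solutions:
 h(x) = C1 - 4*x^3/3 + 3*x/2 - 5*log(cos(6*x/5))/6


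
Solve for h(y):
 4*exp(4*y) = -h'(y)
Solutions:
 h(y) = C1 - exp(4*y)


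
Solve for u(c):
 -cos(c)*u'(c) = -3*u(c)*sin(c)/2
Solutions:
 u(c) = C1/cos(c)^(3/2)


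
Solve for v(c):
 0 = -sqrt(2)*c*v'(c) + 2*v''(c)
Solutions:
 v(c) = C1 + C2*erfi(2^(1/4)*c/2)


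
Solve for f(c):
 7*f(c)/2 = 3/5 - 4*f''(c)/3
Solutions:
 f(c) = C1*sin(sqrt(42)*c/4) + C2*cos(sqrt(42)*c/4) + 6/35


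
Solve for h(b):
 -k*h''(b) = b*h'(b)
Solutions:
 h(b) = C1 + C2*sqrt(k)*erf(sqrt(2)*b*sqrt(1/k)/2)


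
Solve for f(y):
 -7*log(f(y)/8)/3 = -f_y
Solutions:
 3*Integral(1/(-log(_y) + 3*log(2)), (_y, f(y)))/7 = C1 - y


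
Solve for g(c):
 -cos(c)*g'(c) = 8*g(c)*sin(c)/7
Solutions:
 g(c) = C1*cos(c)^(8/7)


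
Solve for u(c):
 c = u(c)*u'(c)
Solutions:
 u(c) = -sqrt(C1 + c^2)
 u(c) = sqrt(C1 + c^2)


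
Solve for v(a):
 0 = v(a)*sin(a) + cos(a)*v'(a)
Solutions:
 v(a) = C1*cos(a)


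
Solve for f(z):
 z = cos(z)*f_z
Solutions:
 f(z) = C1 + Integral(z/cos(z), z)


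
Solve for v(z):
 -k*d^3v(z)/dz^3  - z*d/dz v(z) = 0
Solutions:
 v(z) = C1 + Integral(C2*airyai(z*(-1/k)^(1/3)) + C3*airybi(z*(-1/k)^(1/3)), z)


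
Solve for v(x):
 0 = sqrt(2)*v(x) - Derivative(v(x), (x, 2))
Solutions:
 v(x) = C1*exp(-2^(1/4)*x) + C2*exp(2^(1/4)*x)


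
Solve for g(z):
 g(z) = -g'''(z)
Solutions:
 g(z) = C3*exp(-z) + (C1*sin(sqrt(3)*z/2) + C2*cos(sqrt(3)*z/2))*exp(z/2)


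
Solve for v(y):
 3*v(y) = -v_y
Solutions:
 v(y) = C1*exp(-3*y)


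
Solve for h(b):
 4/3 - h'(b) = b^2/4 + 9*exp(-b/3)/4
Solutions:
 h(b) = C1 - b^3/12 + 4*b/3 + 27*exp(-b/3)/4


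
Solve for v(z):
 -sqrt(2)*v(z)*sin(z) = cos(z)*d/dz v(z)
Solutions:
 v(z) = C1*cos(z)^(sqrt(2))


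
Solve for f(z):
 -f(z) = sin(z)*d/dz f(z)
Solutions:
 f(z) = C1*sqrt(cos(z) + 1)/sqrt(cos(z) - 1)


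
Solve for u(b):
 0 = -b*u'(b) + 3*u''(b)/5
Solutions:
 u(b) = C1 + C2*erfi(sqrt(30)*b/6)


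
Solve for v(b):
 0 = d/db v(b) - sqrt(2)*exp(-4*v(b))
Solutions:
 v(b) = log(-I*(C1 + 4*sqrt(2)*b)^(1/4))
 v(b) = log(I*(C1 + 4*sqrt(2)*b)^(1/4))
 v(b) = log(-(C1 + 4*sqrt(2)*b)^(1/4))
 v(b) = log(C1 + 4*sqrt(2)*b)/4


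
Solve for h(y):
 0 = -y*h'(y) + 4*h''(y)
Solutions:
 h(y) = C1 + C2*erfi(sqrt(2)*y/4)


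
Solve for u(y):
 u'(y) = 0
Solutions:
 u(y) = C1


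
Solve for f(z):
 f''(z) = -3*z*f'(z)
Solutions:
 f(z) = C1 + C2*erf(sqrt(6)*z/2)


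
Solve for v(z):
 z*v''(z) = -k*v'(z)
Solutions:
 v(z) = C1 + z^(1 - re(k))*(C2*sin(log(z)*Abs(im(k))) + C3*cos(log(z)*im(k)))


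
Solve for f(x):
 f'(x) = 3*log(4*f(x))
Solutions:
 -Integral(1/(log(_y) + 2*log(2)), (_y, f(x)))/3 = C1 - x


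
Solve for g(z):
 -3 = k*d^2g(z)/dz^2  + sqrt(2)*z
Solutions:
 g(z) = C1 + C2*z - sqrt(2)*z^3/(6*k) - 3*z^2/(2*k)


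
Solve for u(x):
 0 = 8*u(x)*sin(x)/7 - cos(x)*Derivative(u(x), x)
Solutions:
 u(x) = C1/cos(x)^(8/7)


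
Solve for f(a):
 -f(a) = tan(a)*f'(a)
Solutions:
 f(a) = C1/sin(a)


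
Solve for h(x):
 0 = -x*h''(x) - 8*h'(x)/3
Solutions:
 h(x) = C1 + C2/x^(5/3)


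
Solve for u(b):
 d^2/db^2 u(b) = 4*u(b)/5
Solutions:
 u(b) = C1*exp(-2*sqrt(5)*b/5) + C2*exp(2*sqrt(5)*b/5)


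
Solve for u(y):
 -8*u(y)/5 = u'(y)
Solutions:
 u(y) = C1*exp(-8*y/5)


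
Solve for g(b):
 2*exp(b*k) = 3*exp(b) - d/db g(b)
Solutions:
 g(b) = C1 + 3*exp(b) - 2*exp(b*k)/k


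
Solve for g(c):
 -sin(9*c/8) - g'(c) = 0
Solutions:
 g(c) = C1 + 8*cos(9*c/8)/9


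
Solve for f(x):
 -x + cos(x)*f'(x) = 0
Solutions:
 f(x) = C1 + Integral(x/cos(x), x)


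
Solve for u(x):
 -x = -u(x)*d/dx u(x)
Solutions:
 u(x) = -sqrt(C1 + x^2)
 u(x) = sqrt(C1 + x^2)


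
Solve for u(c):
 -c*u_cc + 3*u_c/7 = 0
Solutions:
 u(c) = C1 + C2*c^(10/7)


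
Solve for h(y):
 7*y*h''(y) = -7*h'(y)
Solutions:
 h(y) = C1 + C2*log(y)


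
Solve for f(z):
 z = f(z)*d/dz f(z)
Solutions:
 f(z) = -sqrt(C1 + z^2)
 f(z) = sqrt(C1 + z^2)


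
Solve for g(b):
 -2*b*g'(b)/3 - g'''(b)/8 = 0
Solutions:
 g(b) = C1 + Integral(C2*airyai(-2*2^(1/3)*3^(2/3)*b/3) + C3*airybi(-2*2^(1/3)*3^(2/3)*b/3), b)


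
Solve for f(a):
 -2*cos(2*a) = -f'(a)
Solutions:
 f(a) = C1 + sin(2*a)


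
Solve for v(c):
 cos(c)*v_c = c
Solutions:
 v(c) = C1 + Integral(c/cos(c), c)


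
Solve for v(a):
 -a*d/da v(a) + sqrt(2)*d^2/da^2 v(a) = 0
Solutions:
 v(a) = C1 + C2*erfi(2^(1/4)*a/2)


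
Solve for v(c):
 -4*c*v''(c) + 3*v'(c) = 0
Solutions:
 v(c) = C1 + C2*c^(7/4)


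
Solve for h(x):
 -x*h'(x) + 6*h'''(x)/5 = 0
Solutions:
 h(x) = C1 + Integral(C2*airyai(5^(1/3)*6^(2/3)*x/6) + C3*airybi(5^(1/3)*6^(2/3)*x/6), x)


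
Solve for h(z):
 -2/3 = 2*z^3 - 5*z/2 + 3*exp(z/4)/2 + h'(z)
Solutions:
 h(z) = C1 - z^4/2 + 5*z^2/4 - 2*z/3 - 6*exp(z/4)


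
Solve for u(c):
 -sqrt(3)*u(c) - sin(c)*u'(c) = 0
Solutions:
 u(c) = C1*(cos(c) + 1)^(sqrt(3)/2)/(cos(c) - 1)^(sqrt(3)/2)


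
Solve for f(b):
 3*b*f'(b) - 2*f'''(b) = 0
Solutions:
 f(b) = C1 + Integral(C2*airyai(2^(2/3)*3^(1/3)*b/2) + C3*airybi(2^(2/3)*3^(1/3)*b/2), b)


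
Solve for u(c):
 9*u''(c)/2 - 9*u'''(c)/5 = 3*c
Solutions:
 u(c) = C1 + C2*c + C3*exp(5*c/2) + c^3/9 + 2*c^2/15


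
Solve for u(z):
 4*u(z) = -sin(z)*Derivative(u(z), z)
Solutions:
 u(z) = C1*(cos(z)^2 + 2*cos(z) + 1)/(cos(z)^2 - 2*cos(z) + 1)


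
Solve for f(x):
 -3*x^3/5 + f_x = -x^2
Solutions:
 f(x) = C1 + 3*x^4/20 - x^3/3


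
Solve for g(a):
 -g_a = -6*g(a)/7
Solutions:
 g(a) = C1*exp(6*a/7)


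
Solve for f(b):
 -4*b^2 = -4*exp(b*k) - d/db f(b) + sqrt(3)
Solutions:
 f(b) = C1 + 4*b^3/3 + sqrt(3)*b - 4*exp(b*k)/k


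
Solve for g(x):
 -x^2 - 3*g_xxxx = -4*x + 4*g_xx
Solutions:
 g(x) = C1 + C2*x + C3*sin(2*sqrt(3)*x/3) + C4*cos(2*sqrt(3)*x/3) - x^4/48 + x^3/6 + 3*x^2/16
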